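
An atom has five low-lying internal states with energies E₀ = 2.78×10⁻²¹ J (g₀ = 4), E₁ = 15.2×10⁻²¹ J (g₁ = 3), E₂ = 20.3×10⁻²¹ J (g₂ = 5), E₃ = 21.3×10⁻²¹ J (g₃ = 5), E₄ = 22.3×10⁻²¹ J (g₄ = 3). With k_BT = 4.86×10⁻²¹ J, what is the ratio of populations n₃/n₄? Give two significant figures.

2.0

n₃/n₄ = (g₃/g₄) exp[−(E₃−E₄)/kT] = (5/3) × exp(−(-1.0 ×10⁻²¹ J)/(4.86 ×10⁻²¹ J)) = (5/3) × exp(0.2058) = 2.0.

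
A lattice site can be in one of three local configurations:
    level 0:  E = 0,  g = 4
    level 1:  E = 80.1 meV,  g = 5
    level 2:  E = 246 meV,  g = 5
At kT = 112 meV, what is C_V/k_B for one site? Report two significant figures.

Eᵢ/kT = 0, 0.7152, 2.196.
Z = Σ gᵢe^(−Eᵢ/kT) = 4·e^(−0) + 5·e^(−0.7152) + 5·e^(−2.196) = 4.000 + 2.445 + 0.5562 = 7.001.
⟨E⟩ = 47.52 meV, ⟨E²⟩ = 7048 meV².
C_V/k_B = (⟨E²⟩ − ⟨E⟩²)/(kT)² = (7048 − 2258)/12540 = 0.38.

0.38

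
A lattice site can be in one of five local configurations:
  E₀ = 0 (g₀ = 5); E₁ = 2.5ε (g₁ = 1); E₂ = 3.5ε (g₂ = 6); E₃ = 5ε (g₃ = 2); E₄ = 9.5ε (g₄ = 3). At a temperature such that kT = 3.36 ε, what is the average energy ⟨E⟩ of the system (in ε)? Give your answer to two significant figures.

Eᵢ/kT = 0, 0.7440, 1.042, 1.488, 2.827.
Z = Σ gᵢe^(−Eᵢ/kT) = 5·e^(−0) + 1·e^(−0.7440) + 6·e^(−1.042) + 2·e^(−1.488) + 3·e^(−2.827) = 5.000 + 0.4752 + 2.116 + 0.4516 + 0.1776 = 8.220.
⟨E⟩ = Σ Eᵢ gᵢe^(−Eᵢ/kT) / Z = (0·5.000 + 2.5·0.4752 + 3.5·2.116 + 5·0.4516 + 9.5·0.1776) / 8.220 = 1.5 ε.

1.5 ε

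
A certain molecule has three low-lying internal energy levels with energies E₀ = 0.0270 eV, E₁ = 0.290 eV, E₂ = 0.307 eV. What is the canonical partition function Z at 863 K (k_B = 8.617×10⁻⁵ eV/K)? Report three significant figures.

Z = 0.732

k_BT = 8.617×10⁻⁵ × 863 K = 0.074365 eV.
Eᵢ/kT = 0.36307, 3.8997, 4.1283.
Z = Σ e^(−Eᵢ/kT) = e^(−0.36307) + e^(−3.8997) + e^(−4.1283) = 0.69554 + 0.020248 + 0.016110 = 0.73190.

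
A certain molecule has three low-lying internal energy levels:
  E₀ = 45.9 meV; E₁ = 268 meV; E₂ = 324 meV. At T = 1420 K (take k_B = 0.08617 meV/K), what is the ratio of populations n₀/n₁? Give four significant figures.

k_BT = 0.08617 × 1420 K = 122.361 meV.
n₀/n₁ = exp[−(E₀−E₁)/kT] = exp(−(-222.1 meV)/(122.361 meV)) = exp(1.81512) = 6.142.

6.142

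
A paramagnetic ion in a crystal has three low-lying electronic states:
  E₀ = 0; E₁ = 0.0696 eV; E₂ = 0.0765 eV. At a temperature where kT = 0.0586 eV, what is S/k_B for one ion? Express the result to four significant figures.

Eᵢ/kT = 0, 1.18771, 1.30546.
Z = Σ e^(−Eᵢ/kT) = e^(−0) + e^(−1.18771) + e^(−1.30546) = 1.00000 + 0.304919 + 0.271048 = 1.57597.
⟨E⟩ = Σ EᵢPᵢ = 0.0266233 eV.
S/k_B = ln Z + ⟨E⟩/kT = ln(1.57597) + 0.0266233/0.0586 = 0.454871 + 0.454323 = 0.9092.

0.9092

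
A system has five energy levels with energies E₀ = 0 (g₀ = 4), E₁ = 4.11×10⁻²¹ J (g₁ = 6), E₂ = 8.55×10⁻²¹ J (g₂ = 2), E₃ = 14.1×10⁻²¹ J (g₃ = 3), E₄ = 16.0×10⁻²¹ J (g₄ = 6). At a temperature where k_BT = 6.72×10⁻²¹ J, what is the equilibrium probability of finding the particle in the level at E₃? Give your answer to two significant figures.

0.042

Eᵢ/kT = 0, 0.6116, 1.272, 2.098, 2.381.
Z = Σ gᵢe^(−Eᵢ/kT) = 4·e^(−0) + 6·e^(−0.6116) + 2·e^(−1.272) + 3·e^(−2.098) + 6·e^(−2.381) = 4.000 + 3.255 + 0.5605 + 0.3681 + 0.5547 = 8.738.
P₃ = g₃ e^(−E₃/kT) / Z = 0.3681/8.738 = 0.042.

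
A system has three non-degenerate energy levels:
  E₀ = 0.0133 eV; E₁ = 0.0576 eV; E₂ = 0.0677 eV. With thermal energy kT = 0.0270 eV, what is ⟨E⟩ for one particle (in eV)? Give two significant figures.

Eᵢ/kT = 0.4926, 2.133, 2.507.
Z = Σ e^(−Eᵢ/kT) = e^(−0.4926) + e^(−2.133) + e^(−2.507) = 0.6110 + 0.1185 + 0.08151 = 0.8110.
⟨E⟩ = Σ Eᵢ e^(−Eᵢ/kT) / Z = (0.0133·0.6110 + 0.0576·0.1185 + 0.0677·0.08151) / 0.8110 = 0.025 eV.

0.025 eV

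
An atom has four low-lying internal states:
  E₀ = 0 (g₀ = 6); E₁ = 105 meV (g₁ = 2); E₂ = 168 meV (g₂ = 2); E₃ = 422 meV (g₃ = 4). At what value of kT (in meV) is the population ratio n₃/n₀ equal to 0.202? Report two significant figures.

n₃/n₀ = (g₃/g₀) exp[−(E₃−E₀)/kT] = 0.202.
⇒ (E₃−E₀)/kT = ln((4/6)/0.202) = ln(3.300) = 1.194.
kT = 422 meV / 1.194 = 350 meV.

350 meV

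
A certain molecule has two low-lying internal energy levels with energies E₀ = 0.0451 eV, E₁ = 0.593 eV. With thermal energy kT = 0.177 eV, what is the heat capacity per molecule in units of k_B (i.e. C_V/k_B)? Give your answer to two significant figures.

Eᵢ/kT = 0.2548, 3.350.
Z = Σ e^(−Eᵢ/kT) = e^(−0.2548) + e^(−3.350) = 0.7751 + 0.03508 = 0.8102.
⟨E⟩ = 0.06882 eV, ⟨E²⟩ = 0.01717 eV².
C_V/k_B = (⟨E²⟩ − ⟨E⟩²)/(kT)² = (0.01717 − 0.004736)/0.03133 = 0.40.

0.40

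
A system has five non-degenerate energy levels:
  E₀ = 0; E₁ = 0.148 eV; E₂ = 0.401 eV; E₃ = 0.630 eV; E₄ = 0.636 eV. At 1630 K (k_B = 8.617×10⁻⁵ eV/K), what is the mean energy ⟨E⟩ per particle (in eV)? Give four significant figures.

0.06207 eV

k_BT = 8.617×10⁻⁵ × 1630 K = 0.140457 eV.
Eᵢ/kT = 0, 1.05370, 2.85497, 4.48536, 4.52808.
Z = Σ e^(−Eᵢ/kT) = e^(−0) + e^(−1.05370) + e^(−2.85497) + e^(−4.48536) + e^(−4.52808) = 1.00000 + 0.348645 + 0.0575575 + 0.0112728 + 0.0108014 = 1.42828.
⟨E⟩ = Σ Eᵢ e^(−Eᵢ/kT) / Z = (0·1.00000 + 0.148·0.348645 + 0.401·0.0575575 + 0.630·0.0112728 + 0.636·0.0108014) / 1.42828 = 0.06207 eV.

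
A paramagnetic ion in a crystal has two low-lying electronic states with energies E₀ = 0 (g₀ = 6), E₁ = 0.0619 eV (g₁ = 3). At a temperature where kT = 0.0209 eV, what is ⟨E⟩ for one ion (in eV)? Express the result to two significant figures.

Eᵢ/kT = 0, 2.962.
Z = Σ gᵢe^(−Eᵢ/kT) = 6·e^(−0) + 3·e^(−2.962) = 6.000 + 0.1551 = 6.155.
⟨E⟩ = Σ Eᵢ gᵢe^(−Eᵢ/kT) / Z = (0·6.000 + 0.0619·0.1551) / 6.155 = 0.0016 eV.

0.0016 eV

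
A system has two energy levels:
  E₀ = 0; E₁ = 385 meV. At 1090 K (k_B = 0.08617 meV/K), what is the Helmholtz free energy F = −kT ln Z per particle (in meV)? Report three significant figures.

k_BT = 0.08617 × 1090 K = 93.925 meV.
Eᵢ/kT = 0, 4.0990.
Z = Σ e^(−Eᵢ/kT) = e^(−0) + e^(−4.0990) = 1.0000 + 0.016589 = 1.0166.
F = −kT ln Z = −93.925 × ln(1.0166) = −93.925 × 0.016464 = -1.55 meV.

-1.55 meV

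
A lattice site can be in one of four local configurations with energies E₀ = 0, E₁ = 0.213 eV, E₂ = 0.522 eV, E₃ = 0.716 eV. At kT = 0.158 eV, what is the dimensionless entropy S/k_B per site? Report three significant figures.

0.666

Eᵢ/kT = 0, 1.3481, 3.3038, 4.5316.
Z = Σ e^(−Eᵢ/kT) = e^(−0) + e^(−1.3481) + e^(−3.3038) + e^(−4.5316) = 1.0000 + 0.25973 + 0.036743 + 0.010763 = 1.3072.
⟨E⟩ = Σ EᵢPᵢ = 0.062889 eV.
S/k_B = ln Z + ⟨E⟩/kT = ln(1.3072) + 0.062889/0.158 = 0.26789 + 0.39803 = 0.666.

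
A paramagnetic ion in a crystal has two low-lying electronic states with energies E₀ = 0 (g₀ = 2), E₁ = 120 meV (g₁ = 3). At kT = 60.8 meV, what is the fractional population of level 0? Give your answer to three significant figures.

Eᵢ/kT = 0, 1.9737.
Z = Σ gᵢe^(−Eᵢ/kT) = 2·e^(−0) + 3·e^(−1.9737) = 2.0000 + 0.41683 = 2.4168.
P₀ = g₀ e^(−E₀/kT) / Z = 2.0000/2.4168 = 0.828.

0.828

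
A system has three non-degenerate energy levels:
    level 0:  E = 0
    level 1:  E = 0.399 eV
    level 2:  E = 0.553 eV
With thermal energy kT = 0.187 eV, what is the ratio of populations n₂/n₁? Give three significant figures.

0.439

n₂/n₁ = exp[−(E₂−E₁)/kT] = exp(−(0.154 eV)/(0.187 eV)) = exp(-0.82353) = 0.439.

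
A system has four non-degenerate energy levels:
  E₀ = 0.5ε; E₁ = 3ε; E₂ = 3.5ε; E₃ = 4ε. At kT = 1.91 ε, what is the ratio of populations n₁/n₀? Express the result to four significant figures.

0.2701

n₁/n₀ = exp[−(E₁−E₀)/kT] = exp(−(2.5ε)/(1.91ε)) = exp(-1.30890) = 0.2701.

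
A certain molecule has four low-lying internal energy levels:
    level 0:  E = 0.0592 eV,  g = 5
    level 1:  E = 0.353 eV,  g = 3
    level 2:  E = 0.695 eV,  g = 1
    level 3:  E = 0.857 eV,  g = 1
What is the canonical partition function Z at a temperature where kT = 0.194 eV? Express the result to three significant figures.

Eᵢ/kT = 0.30515, 1.8196, 3.5825, 4.4175.
Z = Σ gᵢe^(−Eᵢ/kT) = 5·e^(−0.30515) + 3·e^(−1.8196) + 1·e^(−3.5825) + 1·e^(−4.4175) = 3.6851 + 0.48627 + 0.027806 + 0.012064 = 4.2112.

Z = 4.21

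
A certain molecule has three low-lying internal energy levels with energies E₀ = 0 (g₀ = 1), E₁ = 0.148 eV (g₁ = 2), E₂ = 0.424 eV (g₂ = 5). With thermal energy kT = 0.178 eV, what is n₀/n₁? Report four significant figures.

n₀/n₁ = (g₀/g₁) exp[−(E₀−E₁)/kT] = (1/2) × exp(−(-0.148 eV)/(0.178 eV)) = (1/2) × exp(0.831461) = 1.148.

1.148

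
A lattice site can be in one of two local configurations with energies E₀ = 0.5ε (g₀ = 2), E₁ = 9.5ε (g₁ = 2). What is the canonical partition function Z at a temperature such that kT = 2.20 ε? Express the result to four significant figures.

Eᵢ/kT = 0.227273, 4.31818.
Z = Σ gᵢe^(−Eᵢ/kT) = 2·e^(−0.227273) + 2·e^(−4.31818) = 1.59341 + 0.0266482 = 1.62006.

Z = 1.620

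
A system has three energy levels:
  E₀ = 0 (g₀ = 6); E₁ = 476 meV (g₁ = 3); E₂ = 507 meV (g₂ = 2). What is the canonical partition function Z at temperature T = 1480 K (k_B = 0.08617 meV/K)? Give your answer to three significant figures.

Z = 6.11

k_BT = 0.08617 × 1480 K = 127.53 meV.
Eᵢ/kT = 0, 3.7325, 3.9755.
Z = Σ gᵢe^(−Eᵢ/kT) = 6·e^(−0) + 3·e^(−3.7325) + 2·e^(−3.9755) = 6.0000 + 0.071799 + 0.037540 = 6.1093.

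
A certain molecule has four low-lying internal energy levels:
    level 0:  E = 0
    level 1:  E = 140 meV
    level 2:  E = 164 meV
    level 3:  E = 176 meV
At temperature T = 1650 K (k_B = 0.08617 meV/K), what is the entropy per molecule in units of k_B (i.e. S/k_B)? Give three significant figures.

k_BT = 0.08617 × 1650 K = 142.18 meV.
Eᵢ/kT = 0, 0.98467, 1.1535, 1.2379.
Z = Σ e^(−Eᵢ/kT) = e^(−0) + e^(−0.98467) + e^(−1.1535) + e^(−1.2379) = 1.0000 + 0.37356 + 0.31553 + 0.28999 = 1.9791.
⟨E⟩ = Σ EᵢPᵢ = 78.361 meV.
S/k_B = ln Z + ⟨E⟩/kT = ln(1.9791) + 78.361/142.18 = 0.68264 + 0.55114 = 1.23.

1.23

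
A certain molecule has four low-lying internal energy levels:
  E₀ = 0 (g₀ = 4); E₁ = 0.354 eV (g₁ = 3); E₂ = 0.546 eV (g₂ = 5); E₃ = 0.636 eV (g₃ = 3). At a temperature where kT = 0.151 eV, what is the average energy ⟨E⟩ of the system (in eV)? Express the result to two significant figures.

0.046 eV

Eᵢ/kT = 0, 2.344, 3.616, 4.212.
Z = Σ gᵢe^(−Eᵢ/kT) = 4·e^(−0) + 3·e^(−2.344) + 5·e^(−3.616) + 3·e^(−4.212) = 4.000 + 0.2878 + 0.1345 + 0.04445 = 4.467.
⟨E⟩ = Σ Eᵢ gᵢe^(−Eᵢ/kT) / Z = (0·4.000 + 0.354·0.2878 + 0.546·0.1345 + 0.636·0.04445) / 4.467 = 0.046 eV.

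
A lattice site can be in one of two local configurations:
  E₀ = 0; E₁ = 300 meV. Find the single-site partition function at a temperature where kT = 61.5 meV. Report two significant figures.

Eᵢ/kT = 0, 4.878.
Z = Σ e^(−Eᵢ/kT) = e^(−0) + e^(−4.878) = 1.000 + 0.007612 = 1.008.

Z = 1.0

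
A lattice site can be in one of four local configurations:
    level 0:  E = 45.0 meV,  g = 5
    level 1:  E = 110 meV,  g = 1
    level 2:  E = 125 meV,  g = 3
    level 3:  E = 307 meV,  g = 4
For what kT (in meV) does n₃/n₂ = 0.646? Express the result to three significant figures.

251 meV

n₃/n₂ = (g₃/g₂) exp[−(E₃−E₂)/kT] = 0.646.
⇒ (E₃−E₂)/kT = ln((4/3)/0.646) = ln(2.0640) = 0.72465.
kT = 182 meV / 0.72465 = 251 meV.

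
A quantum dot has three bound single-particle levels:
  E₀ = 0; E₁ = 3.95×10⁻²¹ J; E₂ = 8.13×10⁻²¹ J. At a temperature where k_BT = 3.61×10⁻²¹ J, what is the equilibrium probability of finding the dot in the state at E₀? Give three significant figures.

Eᵢ/kT = 0, 1.0942, 2.2521.
Z = Σ e^(−Eᵢ/kT) = e^(−0) + e^(−1.0942) + e^(−2.2521) = 1.0000 + 0.33481 + 0.10518 = 1.4400.
P₀ = e^(−E₀/kT) / Z = 1.0000/1.4400 = 0.694.

0.694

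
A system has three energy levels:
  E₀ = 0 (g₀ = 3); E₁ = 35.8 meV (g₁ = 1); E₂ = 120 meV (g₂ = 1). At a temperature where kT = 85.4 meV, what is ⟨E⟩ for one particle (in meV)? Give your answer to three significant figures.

13.6 meV

Eᵢ/kT = 0, 0.41920, 1.4052.
Z = Σ gᵢe^(−Eᵢ/kT) = 3·e^(−0) + 1·e^(−0.41920) + 1·e^(−1.4052) = 3.0000 + 0.65757 + 0.24532 = 3.9029.
⟨E⟩ = Σ Eᵢ gᵢe^(−Eᵢ/kT) / Z = (0·3.0000 + 35.8·0.65757 + 120·0.24532) / 3.9029 = 13.6 meV.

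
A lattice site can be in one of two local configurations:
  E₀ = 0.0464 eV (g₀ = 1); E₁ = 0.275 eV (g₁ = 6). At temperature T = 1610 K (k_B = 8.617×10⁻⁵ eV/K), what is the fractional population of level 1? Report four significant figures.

0.5359

k_BT = 8.617×10⁻⁵ × 1610 K = 0.138734 eV.
Eᵢ/kT = 0.334453, 1.98221.
Z = Σ gᵢe^(−Eᵢ/kT) = 1·e^(−0.334453) + 6·e^(−1.98221) = 0.715729 + 0.826587 = 1.54232.
P₁ = g₁ e^(−E₁/kT) / Z = 0.826587/1.54232 = 0.5359.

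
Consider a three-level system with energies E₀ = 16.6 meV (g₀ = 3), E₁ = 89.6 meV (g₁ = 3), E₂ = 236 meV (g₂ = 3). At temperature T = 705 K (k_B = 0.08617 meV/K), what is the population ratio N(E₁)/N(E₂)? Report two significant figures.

11

k_BT = 0.08617 × 705 K = 60.75 meV.
n₁/n₂ = (g₁/g₂) exp[−(E₁−E₂)/kT] = (3/3) × exp(−(-146.4 meV)/(60.75 meV)) = (3/3) × exp(2.410) = 11.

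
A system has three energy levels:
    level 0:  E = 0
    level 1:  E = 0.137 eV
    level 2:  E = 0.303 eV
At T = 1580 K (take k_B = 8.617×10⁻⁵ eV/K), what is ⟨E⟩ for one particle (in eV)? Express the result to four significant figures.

0.05620 eV

k_BT = 8.617×10⁻⁵ × 1580 K = 0.136149 eV.
Eᵢ/kT = 0, 1.00625, 2.22550.
Z = Σ e^(−Eᵢ/kT) = e^(−0) + e^(−1.00625) + e^(−2.22550) = 1.00000 + 0.365587 + 0.108013 = 1.47360.
⟨E⟩ = Σ Eᵢ e^(−Eᵢ/kT) / Z = (0·1.00000 + 0.137·0.365587 + 0.303·0.108013) / 1.47360 = 0.05620 eV.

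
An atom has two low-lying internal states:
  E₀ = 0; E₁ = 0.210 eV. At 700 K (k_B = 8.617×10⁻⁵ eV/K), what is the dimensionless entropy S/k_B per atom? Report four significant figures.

0.1342

k_BT = 8.617×10⁻⁵ × 700 K = 0.0603190 eV.
Eᵢ/kT = 0, 3.48149.
Z = Σ e^(−Eᵢ/kT) = e^(−0) + e^(−3.48149) = 1.00000 + 0.0307615 = 1.03076.
⟨E⟩ = Σ EᵢPᵢ = 0.00626714 eV.
S/k_B = ln Z + ⟨E⟩/kT = ln(1.03076) + 0.00626714/0.0603190 = 0.0302964 + 0.103900 = 0.1342.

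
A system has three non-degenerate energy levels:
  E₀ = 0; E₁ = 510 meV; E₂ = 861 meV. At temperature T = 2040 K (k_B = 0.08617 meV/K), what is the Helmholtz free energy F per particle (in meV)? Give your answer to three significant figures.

k_BT = 0.08617 × 2040 K = 175.79 meV.
Eᵢ/kT = 0, 2.9012, 4.8979.
Z = Σ e^(−Eᵢ/kT) = e^(−0) + e^(−2.9012) + e^(−4.8979) = 1.0000 + 0.054957 + 0.0074622 = 1.0624.
F = −kT ln Z = −175.79 × ln(1.0624) = −175.79 × 0.060530 = -10.6 meV.

-10.6 meV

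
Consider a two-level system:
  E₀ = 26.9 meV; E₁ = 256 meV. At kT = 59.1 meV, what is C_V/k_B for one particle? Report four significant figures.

Eᵢ/kT = 0.455161, 4.33164.
Z = Σ e^(−Eᵢ/kT) = e^(−0.455161) + e^(−4.33164) = 0.634346 + 0.0131460 = 0.647492.
⟨E⟩ = 31.5514 meV, ⟨E²⟩ = 2039.49 meV².
C_V/k_B = (⟨E²⟩ − ⟨E⟩²)/(kT)² = (2039.49 − 995.491)/3492.81 = 0.2989.

0.2989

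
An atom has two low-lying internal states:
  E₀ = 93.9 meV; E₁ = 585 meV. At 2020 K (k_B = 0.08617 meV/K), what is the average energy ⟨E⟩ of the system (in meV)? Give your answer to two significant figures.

120 meV

k_BT = 0.08617 × 2020 K = 174.1 meV.
Eᵢ/kT = 0.5393, 3.360.
Z = Σ e^(−Eᵢ/kT) = e^(−0.5393) + e^(−3.360) = 0.5832 + 0.03474 = 0.6179.
⟨E⟩ = Σ Eᵢ e^(−Eᵢ/kT) / Z = (93.9·0.5832 + 585·0.03474) / 0.6179 = 120 meV.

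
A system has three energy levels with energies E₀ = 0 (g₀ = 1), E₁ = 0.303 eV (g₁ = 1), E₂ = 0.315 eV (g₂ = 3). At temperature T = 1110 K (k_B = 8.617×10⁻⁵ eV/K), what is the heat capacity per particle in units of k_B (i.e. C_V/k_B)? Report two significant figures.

k_BT = 8.617×10⁻⁵ × 1110 K = 0.09565 eV.
Eᵢ/kT = 0, 3.168, 3.293.
Z = Σ gᵢe^(−Eᵢ/kT) = 1·e^(−0) + 1·e^(−3.168) + 3·e^(−3.293) = 1.000 + 0.04209 + 0.1114 = 1.153.
⟨E⟩ = 0.04150 eV, ⟨E²⟩ = 0.01294 eV².
C_V/k_B = (⟨E²⟩ − ⟨E⟩²)/(kT)² = (0.01294 − 0.001722)/0.009149 = 1.2.

1.2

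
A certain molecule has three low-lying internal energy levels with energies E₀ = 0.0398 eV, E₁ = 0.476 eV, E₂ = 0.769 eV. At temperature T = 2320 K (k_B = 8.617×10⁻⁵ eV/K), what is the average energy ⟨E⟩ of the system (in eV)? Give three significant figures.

k_BT = 8.617×10⁻⁵ × 2320 K = 0.19991 eV.
Eᵢ/kT = 0.19909, 2.3811, 3.8467.
Z = Σ e^(−Eᵢ/kT) = e^(−0.19909) + e^(−2.3811) + e^(−3.8467) = 0.81948 + 0.092449 + 0.021350 = 0.93328.
⟨E⟩ = Σ Eᵢ e^(−Eᵢ/kT) / Z = (0.0398·0.81948 + 0.476·0.092449 + 0.769·0.021350) / 0.93328 = 0.0997 eV.

0.0997 eV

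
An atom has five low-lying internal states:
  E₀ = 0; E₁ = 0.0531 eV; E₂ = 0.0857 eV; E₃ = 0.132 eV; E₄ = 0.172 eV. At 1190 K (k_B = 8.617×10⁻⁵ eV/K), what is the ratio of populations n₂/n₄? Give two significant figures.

k_BT = 8.617×10⁻⁵ × 1190 K = 0.1025 eV.
n₂/n₄ = exp[−(E₂−E₄)/kT] = exp(−(-0.0863 eV)/(0.1025 eV)) = exp(0.8420) = 2.3.

2.3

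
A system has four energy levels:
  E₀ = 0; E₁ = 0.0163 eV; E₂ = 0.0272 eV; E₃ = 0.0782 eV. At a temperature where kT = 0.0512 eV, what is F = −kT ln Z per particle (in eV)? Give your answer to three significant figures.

Eᵢ/kT = 0, 0.31836, 0.53125, 1.5273.
Z = Σ e^(−Eᵢ/kT) = e^(−0) + e^(−0.31836) + e^(−0.53125) + e^(−1.5273) = 1.0000 + 0.72734 + 0.58787 + 0.21712 = 2.5323.
F = −kT ln Z = −0.0512 × ln(2.5323) = −0.0512 × 0.92913 = -0.0476 eV.

-0.0476 eV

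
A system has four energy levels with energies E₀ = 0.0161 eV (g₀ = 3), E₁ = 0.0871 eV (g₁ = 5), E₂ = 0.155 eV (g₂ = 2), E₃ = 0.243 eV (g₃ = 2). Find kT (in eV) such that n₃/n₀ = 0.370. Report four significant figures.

n₃/n₀ = (g₃/g₀) exp[−(E₃−E₀)/kT] = 0.370.
⇒ (E₃−E₀)/kT = ln((2/3)/0.370) = ln(1.80180) = 0.588786.
kT = 0.2269 eV / 0.588786 = 0.3854 eV.

0.3854 eV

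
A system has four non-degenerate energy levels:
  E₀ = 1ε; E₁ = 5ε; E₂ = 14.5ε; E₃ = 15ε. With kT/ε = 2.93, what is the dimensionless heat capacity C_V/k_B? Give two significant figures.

0.57

Eᵢ/kT = 0.3413, 1.706, 4.949, 5.119.
Z = Σ e^(−Eᵢ/kT) = e^(−0.3413) + e^(−1.706) + e^(−4.949) + e^(−5.119) = 0.7108 + 0.1816 + 0.007090 + 0.005982 = 0.9055.
⟨E⟩ = 2.000 ε, ⟨E²⟩ = 8.931 ε².
C_V/k_B = (⟨E²⟩ − ⟨E⟩²)/(kT)² = (8.931 − 4.000)/8.585 = 0.57.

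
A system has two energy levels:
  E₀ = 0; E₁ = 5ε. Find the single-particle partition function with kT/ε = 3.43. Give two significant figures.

Eᵢ/kT = 0, 1.458.
Z = Σ e^(−Eᵢ/kT) = e^(−0) + e^(−1.458) = 1.000 + 0.2327 = 1.233.

Z = 1.2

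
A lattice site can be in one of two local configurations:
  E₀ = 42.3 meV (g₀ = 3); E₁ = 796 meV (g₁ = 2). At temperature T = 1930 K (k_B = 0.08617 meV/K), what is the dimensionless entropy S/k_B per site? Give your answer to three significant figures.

1.14

k_BT = 0.08617 × 1930 K = 166.31 meV.
Eᵢ/kT = 0.25434, 4.7862.
Z = Σ gᵢe^(−Eᵢ/kT) = 3·e^(−0.25434) + 2·e^(−4.7862) = 2.3263 + 0.016688 = 2.3430.
⟨E⟩ = Σ EᵢPᵢ = 47.668 meV.
S/k_B = ln Z + ⟨E⟩/kT = ln(2.3430) + 47.668/166.31 = 0.85143 + 0.28662 = 1.14.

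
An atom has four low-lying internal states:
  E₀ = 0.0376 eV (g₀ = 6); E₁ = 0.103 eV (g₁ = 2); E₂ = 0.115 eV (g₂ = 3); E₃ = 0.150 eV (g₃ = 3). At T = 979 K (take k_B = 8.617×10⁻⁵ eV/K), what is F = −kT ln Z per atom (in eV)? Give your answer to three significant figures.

k_BT = 8.617×10⁻⁵ × 979 K = 0.084360 eV.
Eᵢ/kT = 0.44571, 1.2210, 1.3632, 1.7781.
Z = Σ gᵢe^(−Eᵢ/kT) = 6·e^(−0.44571) + 2·e^(−1.2210) + 3·e^(−1.3632) + 3·e^(−1.7781) = 3.8422 + 0.58987 + 0.76752 + 0.50688 = 5.7065.
F = −kT ln Z = −0.084360 × ln(5.7065) = −0.084360 × 1.7416 = -0.147 eV.

-0.147 eV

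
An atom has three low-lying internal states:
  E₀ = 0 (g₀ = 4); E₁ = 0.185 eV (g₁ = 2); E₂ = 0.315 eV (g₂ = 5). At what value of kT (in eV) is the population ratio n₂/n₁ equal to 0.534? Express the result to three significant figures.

0.0842 eV

n₂/n₁ = (g₂/g₁) exp[−(E₂−E₁)/kT] = 0.534.
⇒ (E₂−E₁)/kT = ln((5/2)/0.534) = ln(4.6816) = 1.5436.
kT = 0.130 eV / 1.5436 = 0.0842 eV.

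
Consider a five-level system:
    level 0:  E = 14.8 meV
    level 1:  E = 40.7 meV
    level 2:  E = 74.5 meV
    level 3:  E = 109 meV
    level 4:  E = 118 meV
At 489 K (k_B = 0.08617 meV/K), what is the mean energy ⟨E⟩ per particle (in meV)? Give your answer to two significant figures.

39 meV

k_BT = 0.08617 × 489 K = 42.14 meV.
Eᵢ/kT = 0.3512, 0.9658, 1.768, 2.587, 2.800.
Z = Σ e^(−Eᵢ/kT) = e^(−0.3512) + e^(−0.9658) + e^(−1.768) + e^(−2.587) + e^(−2.800) = 0.7038 + 0.3807 + 0.1707 + 0.07525 + 0.06081 = 1.391.
⟨E⟩ = Σ Eᵢ e^(−Eᵢ/kT) / Z = (14.8·0.7038 + 40.7·0.3807 + 74.5·0.1707 + 109·0.07525 + 118·0.06081) / 1.391 = 39 meV.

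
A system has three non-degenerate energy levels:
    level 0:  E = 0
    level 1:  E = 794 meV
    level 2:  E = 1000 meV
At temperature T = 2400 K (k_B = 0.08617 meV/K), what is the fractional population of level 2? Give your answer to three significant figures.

0.00772

k_BT = 0.08617 × 2400 K = 206.81 meV.
Eᵢ/kT = 0, 3.8393, 4.8354.
Z = Σ e^(−Eᵢ/kT) = e^(−0) + e^(−3.8393) + e^(−4.8354) = 1.0000 + 0.021509 + 0.0079435 = 1.0295.
P₂ = e^(−E₂/kT) / Z = 0.0079435/1.0295 = 0.00772.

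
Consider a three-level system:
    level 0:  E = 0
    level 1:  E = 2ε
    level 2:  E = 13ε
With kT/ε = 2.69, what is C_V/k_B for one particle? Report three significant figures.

0.233

Eᵢ/kT = 0, 0.74349, 4.8327.
Z = Σ e^(−Eᵢ/kT) = e^(−0) + e^(−0.74349) + e^(−4.8327) = 1.0000 + 0.47545 + 0.0079650 = 1.4834.
⟨E⟩ = 0.71083 ε, ⟨E²⟩ = 2.1895 ε².
C_V/k_B = (⟨E²⟩ − ⟨E⟩²)/(kT)² = (2.1895 − 0.50528)/7.2361 = 0.233.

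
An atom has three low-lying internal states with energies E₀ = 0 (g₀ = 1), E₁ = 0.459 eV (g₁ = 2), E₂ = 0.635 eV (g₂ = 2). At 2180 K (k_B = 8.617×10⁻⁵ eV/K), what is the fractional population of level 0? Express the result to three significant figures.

k_BT = 8.617×10⁻⁵ × 2180 K = 0.18785 eV.
Eᵢ/kT = 0, 2.4434, 3.3804.
Z = Σ gᵢe^(−Eᵢ/kT) = 1·e^(−0) + 2·e^(−2.4434) + 2·e^(−3.3804) = 1.0000 + 0.17373 + 0.068068 = 1.2418.
P₀ = g₀ e^(−E₀/kT) / Z = 1.0000/1.2418 = 0.805.

0.805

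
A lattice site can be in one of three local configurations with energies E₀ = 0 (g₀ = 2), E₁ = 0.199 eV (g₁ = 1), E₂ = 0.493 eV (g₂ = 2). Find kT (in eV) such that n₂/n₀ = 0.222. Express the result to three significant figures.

0.328 eV

n₂/n₀ = (g₂/g₀) exp[−(E₂−E₀)/kT] = 0.222.
⇒ (E₂−E₀)/kT = ln((2/2)/0.222) = ln(4.5045) = 1.5051.
kT = 0.493 eV / 1.5051 = 0.328 eV.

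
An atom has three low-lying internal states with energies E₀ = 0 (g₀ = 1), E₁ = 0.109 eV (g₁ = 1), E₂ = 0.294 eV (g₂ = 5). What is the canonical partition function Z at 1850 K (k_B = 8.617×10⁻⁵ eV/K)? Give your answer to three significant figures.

Z = 2.30

k_BT = 8.617×10⁻⁵ × 1850 K = 0.15941 eV.
Eᵢ/kT = 0, 0.68377, 1.8443.
Z = Σ gᵢe^(−Eᵢ/kT) = 1·e^(−0) + 1·e^(−0.68377) + 5·e^(−1.8443) = 1.0000 + 0.50471 + 0.79068 = 2.2954.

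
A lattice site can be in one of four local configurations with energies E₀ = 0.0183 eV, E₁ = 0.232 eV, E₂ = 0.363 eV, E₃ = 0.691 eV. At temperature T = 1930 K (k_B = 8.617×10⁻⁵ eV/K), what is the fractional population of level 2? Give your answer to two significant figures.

k_BT = 8.617×10⁻⁵ × 1930 K = 0.1663 eV.
Eᵢ/kT = 0.1100, 1.395, 2.183, 4.155.
Z = Σ e^(−Eᵢ/kT) = e^(−0.1100) + e^(−1.395) + e^(−2.183) + e^(−4.155) = 0.8958 + 0.2478 + 0.1127 + 0.01569 = 1.272.
P₂ = e^(−E₂/kT) / Z = 0.1127/1.272 = 0.089.

0.089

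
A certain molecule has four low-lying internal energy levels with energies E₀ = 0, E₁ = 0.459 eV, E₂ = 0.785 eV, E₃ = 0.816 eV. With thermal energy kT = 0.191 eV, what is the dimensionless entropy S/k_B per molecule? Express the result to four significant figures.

0.4213

Eᵢ/kT = 0, 2.40314, 4.10995, 4.27225.
Z = Σ e^(−Eᵢ/kT) = e^(−0) + e^(−2.40314) + e^(−4.10995) + e^(−4.27225) = 1.00000 + 0.0904335 + 0.0164086 + 0.0139504 = 1.12079.
⟨E⟩ = Σ EᵢPᵢ = 0.0586847 eV.
S/k_B = ln Z + ⟨E⟩/kT = ln(1.12079) + 0.0586847/0.191 = 0.114034 + 0.307250 = 0.4213.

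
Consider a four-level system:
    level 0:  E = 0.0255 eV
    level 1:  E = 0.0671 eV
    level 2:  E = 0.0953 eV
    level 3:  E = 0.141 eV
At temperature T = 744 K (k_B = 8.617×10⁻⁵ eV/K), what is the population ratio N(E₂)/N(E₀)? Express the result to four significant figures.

0.3366

k_BT = 8.617×10⁻⁵ × 744 K = 0.0641105 eV.
n₂/n₀ = exp[−(E₂−E₀)/kT] = exp(−(0.0698 eV)/(0.0641105 eV)) = exp(-1.08875) = 0.3366.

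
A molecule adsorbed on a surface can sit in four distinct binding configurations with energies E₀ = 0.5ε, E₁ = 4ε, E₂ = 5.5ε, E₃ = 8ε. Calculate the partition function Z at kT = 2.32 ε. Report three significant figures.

Eᵢ/kT = 0.21552, 1.7241, 2.3707, 3.4483.
Z = Σ e^(−Eᵢ/kT) = e^(−0.21552) + e^(−1.7241) + e^(−2.3707) + e^(−3.4483) = 0.80612 + 0.17833 + 0.093415 + 0.031800 = 1.1097.

Z = 1.11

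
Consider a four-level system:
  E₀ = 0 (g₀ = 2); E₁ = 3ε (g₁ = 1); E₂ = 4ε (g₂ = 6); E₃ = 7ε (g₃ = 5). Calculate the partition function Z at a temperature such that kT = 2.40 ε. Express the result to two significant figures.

Z = 3.7

Eᵢ/kT = 0, 1.250, 1.667, 2.917.
Z = Σ gᵢe^(−Eᵢ/kT) = 2·e^(−0) + 1·e^(−1.250) + 6·e^(−1.667) + 5·e^(−2.917) = 2.000 + 0.2865 + 1.133 + 0.2705 = 3.690.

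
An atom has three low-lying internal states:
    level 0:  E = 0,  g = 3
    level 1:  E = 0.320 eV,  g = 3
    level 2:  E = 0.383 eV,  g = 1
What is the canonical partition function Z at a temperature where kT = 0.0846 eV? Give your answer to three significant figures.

Z = 3.08

Eᵢ/kT = 0, 3.7825, 4.5272.
Z = Σ gᵢe^(−Eᵢ/kT) = 3·e^(−0) + 3·e^(−3.7825) + 1·e^(−4.5272) = 3.0000 + 0.068297 + 0.010811 = 3.0791.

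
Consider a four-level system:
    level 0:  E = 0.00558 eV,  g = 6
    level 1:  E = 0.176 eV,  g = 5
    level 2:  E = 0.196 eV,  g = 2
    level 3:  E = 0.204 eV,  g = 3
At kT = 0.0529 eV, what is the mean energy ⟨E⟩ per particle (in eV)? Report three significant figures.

Eᵢ/kT = 0.10548, 3.3270, 3.7051, 3.8563.
Z = Σ gᵢe^(−Eᵢ/kT) = 6·e^(−0.10548) + 5·e^(−3.3270) + 2·e^(−3.7051) + 3·e^(−3.8563) = 5.3994 + 0.17950 + 0.049196 + 0.063438 = 5.6915.
⟨E⟩ = Σ Eᵢ gᵢe^(−Eᵢ/kT) / Z = (0.00558·5.3994 + 0.176·0.17950 + 0.196·0.049196 + 0.204·0.063438) / 5.6915 = 0.0148 eV.

0.0148 eV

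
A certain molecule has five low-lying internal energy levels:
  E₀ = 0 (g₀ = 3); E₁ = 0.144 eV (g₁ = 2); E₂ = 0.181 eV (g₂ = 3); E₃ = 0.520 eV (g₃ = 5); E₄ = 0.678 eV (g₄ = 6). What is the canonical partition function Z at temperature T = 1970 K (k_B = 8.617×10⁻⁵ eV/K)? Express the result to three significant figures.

Z = 5.23

k_BT = 8.617×10⁻⁵ × 1970 K = 0.16975 eV.
Eᵢ/kT = 0, 0.84831, 1.0663, 3.0633, 3.9941.
Z = Σ gᵢe^(−Eᵢ/kT) = 3·e^(−0) + 2·e^(−0.84831) + 3·e^(−1.0663) + 5·e^(−3.0633) + 6·e^(−3.9941) = 3.0000 + 0.85628 + 1.0328 + 0.23367 + 0.11054 = 5.2333.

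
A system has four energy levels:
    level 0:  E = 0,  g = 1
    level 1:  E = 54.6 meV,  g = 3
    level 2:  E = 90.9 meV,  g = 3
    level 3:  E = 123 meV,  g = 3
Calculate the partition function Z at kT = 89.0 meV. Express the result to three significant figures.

Eᵢ/kT = 0, 0.61348, 1.0213, 1.3820.
Z = Σ gᵢe^(−Eᵢ/kT) = 1·e^(−0) + 3·e^(−0.61348) + 3·e^(−1.0213) + 3·e^(−1.3820) = 1.0000 + 1.6244 + 1.0804 + 0.75323 = 4.4580.

Z = 4.46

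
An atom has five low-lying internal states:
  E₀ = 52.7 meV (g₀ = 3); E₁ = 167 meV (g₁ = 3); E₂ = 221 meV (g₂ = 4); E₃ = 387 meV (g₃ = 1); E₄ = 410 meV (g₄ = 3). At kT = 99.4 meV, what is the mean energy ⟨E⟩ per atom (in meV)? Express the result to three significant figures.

Eᵢ/kT = 0.53018, 1.6801, 2.2233, 3.8934, 4.1247.
Z = Σ gᵢe^(−Eᵢ/kT) = 3·e^(−0.53018) + 3·e^(−1.6801) + 4·e^(−2.2233) + 1·e^(−3.8934) + 3·e^(−4.1247) = 1.7655 + 0.55907 + 0.43301 + 0.020376 + 0.048505 = 2.8265.
⟨E⟩ = Σ Eᵢ gᵢe^(−Eᵢ/kT) / Z = (52.7·1.7655 + 167·0.55907 + 221·0.43301 + 387·0.020376 + 410·0.048505) / 2.8265 = 110 meV.

110 meV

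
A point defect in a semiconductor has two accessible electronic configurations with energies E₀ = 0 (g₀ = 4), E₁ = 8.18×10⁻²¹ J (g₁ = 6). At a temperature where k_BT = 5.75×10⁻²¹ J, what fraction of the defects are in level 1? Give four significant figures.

0.2656

Eᵢ/kT = 0, 1.42261.
Z = Σ gᵢe^(−Eᵢ/kT) = 4·e^(−0) + 6·e^(−1.42261) = 4.00000 + 1.44650 = 5.44650.
P₁ = g₁ e^(−E₁/kT) / Z = 1.44650/5.44650 = 0.2656.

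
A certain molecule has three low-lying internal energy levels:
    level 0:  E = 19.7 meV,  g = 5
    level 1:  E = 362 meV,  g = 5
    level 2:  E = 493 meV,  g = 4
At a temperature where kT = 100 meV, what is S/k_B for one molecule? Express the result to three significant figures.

Eᵢ/kT = 0.19700, 3.6200, 4.9300.
Z = Σ gᵢe^(−Eᵢ/kT) = 5·e^(−0.19700) + 5·e^(−3.6200) + 4·e^(−4.9300) = 4.1060 + 0.13391 + 0.028906 = 4.2688.
⟨E⟩ = Σ EᵢPᵢ = 33.643 meV.
S/k_B = ln Z + ⟨E⟩/kT = ln(4.2688) + 33.643/100 = 1.4513 + 0.33643 = 1.79.

1.79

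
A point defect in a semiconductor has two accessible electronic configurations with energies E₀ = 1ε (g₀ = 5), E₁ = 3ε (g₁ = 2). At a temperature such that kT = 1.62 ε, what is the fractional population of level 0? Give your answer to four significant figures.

0.8957

Eᵢ/kT = 0.617284, 1.85185.
Z = Σ gᵢe^(−Eᵢ/kT) = 5·e^(−0.617284) + 2·e^(−1.85185) = 2.69704 + 0.313893 = 3.01093.
P₀ = g₀ e^(−E₀/kT) / Z = 2.69704/3.01093 = 0.8957.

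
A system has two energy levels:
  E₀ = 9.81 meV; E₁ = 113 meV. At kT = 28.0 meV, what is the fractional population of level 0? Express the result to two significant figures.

Eᵢ/kT = 0.3504, 4.036.
Z = Σ e^(−Eᵢ/kT) = e^(−0.3504) + e^(−4.036) = 0.7044 + 0.01767 = 0.7221.
P₀ = e^(−E₀/kT) / Z = 0.7044/0.7221 = 0.98.

0.98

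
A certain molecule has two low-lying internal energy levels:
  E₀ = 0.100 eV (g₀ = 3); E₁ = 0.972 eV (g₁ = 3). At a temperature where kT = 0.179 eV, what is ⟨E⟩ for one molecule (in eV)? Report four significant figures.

Eᵢ/kT = 0.558659, 5.43017.
Z = Σ gᵢe^(−Eᵢ/kT) = 3·e^(−0.558659) + 3·e^(−5.43017) = 1.71593 + 0.0131471 = 1.72908.
⟨E⟩ = Σ Eᵢ gᵢe^(−Eᵢ/kT) / Z = (0.100·1.71593 + 0.972·0.0131471) / 1.72908 = 0.1066 eV.

0.1066 eV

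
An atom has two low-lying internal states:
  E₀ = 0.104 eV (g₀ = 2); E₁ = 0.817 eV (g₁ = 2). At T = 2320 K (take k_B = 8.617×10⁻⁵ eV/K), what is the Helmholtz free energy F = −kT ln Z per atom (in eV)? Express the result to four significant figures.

k_BT = 8.617×10⁻⁵ × 2320 K = 0.199914 eV.
Eᵢ/kT = 0.520224, 4.08676.
Z = Σ gᵢe^(−Eᵢ/kT) = 2·e^(−0.520224) + 2·e^(−4.08676) = 1.18877 + 0.0335871 = 1.22236.
F = −kT ln Z = −0.199914 × ln(1.22236) = −0.199914 × 0.200783 = -0.04014 eV.

-0.04014 eV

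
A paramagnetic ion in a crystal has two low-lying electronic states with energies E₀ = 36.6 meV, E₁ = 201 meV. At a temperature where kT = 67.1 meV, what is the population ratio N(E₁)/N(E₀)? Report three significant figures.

n₁/n₀ = exp[−(E₁−E₀)/kT] = exp(−(164.4 meV)/(67.1 meV)) = exp(-2.4501) = 0.0863.

0.0863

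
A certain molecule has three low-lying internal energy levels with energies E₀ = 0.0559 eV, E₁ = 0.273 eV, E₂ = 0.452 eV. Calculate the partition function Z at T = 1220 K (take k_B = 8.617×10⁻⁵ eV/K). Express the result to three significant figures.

k_BT = 8.617×10⁻⁵ × 1220 K = 0.10513 eV.
Eᵢ/kT = 0.53172, 2.5968, 4.2994.
Z = Σ e^(−Eᵢ/kT) = e^(−0.53172) + e^(−2.5968) + e^(−4.2994) = 0.58759 + 0.074512 + 0.013577 = 0.67568.

Z = 0.676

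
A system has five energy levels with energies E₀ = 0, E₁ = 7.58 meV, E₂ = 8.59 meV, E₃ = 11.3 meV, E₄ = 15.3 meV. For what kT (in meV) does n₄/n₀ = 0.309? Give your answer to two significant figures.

13 meV

n₄/n₀ = exp[−(E₄−E₀)/kT] = 0.309.
⇒ (E₄−E₀)/kT = ln(1/0.309) = ln(3.236) = 1.174.
kT = 15.3 meV / 1.174 = 13 meV.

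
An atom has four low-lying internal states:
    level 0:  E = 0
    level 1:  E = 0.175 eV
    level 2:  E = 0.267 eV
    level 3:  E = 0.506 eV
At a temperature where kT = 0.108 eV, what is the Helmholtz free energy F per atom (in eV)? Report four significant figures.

-0.02762 eV

Eᵢ/kT = 0, 1.62037, 2.47222, 4.68519.
Z = Σ e^(−Eᵢ/kT) = e^(−0) + e^(−1.62037) + e^(−2.47222) + e^(−4.68519) = 1.00000 + 0.197825 + 0.0843973 + 0.00923098 = 1.29145.
F = −kT ln Z = −0.108 × ln(1.29145) = −0.108 × 0.255766 = -0.02762 eV.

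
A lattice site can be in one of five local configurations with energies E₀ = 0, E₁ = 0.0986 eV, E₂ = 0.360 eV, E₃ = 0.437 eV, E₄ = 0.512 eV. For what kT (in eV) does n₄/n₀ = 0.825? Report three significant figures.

2.66 eV

n₄/n₀ = exp[−(E₄−E₀)/kT] = 0.825.
⇒ (E₄−E₀)/kT = ln(1/0.825) = ln(1.2121) = 0.19235.
kT = 0.512 eV / 0.19235 = 2.66 eV.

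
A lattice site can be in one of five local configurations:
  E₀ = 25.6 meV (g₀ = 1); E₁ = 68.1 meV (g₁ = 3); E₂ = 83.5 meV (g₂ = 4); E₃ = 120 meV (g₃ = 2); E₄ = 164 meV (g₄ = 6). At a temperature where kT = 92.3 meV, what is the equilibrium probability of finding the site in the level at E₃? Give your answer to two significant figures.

0.10

Eᵢ/kT = 0.2774, 0.7378, 0.9047, 1.300, 1.777.
Z = Σ gᵢe^(−Eᵢ/kT) = 1·e^(−0.2774) + 3·e^(−0.7378) + 4·e^(−0.9047) + 2·e^(−1.300) + 6·e^(−1.777) = 0.7578 + 1.434 + 1.619 + 0.5451 + 1.015 = 5.371.
P₃ = g₃ e^(−E₃/kT) / Z = 0.5451/5.371 = 0.10.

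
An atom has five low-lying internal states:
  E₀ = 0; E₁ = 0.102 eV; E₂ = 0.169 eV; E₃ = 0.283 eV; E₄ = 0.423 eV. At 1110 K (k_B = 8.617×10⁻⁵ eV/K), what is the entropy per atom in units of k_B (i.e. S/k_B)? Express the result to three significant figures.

1.01

k_BT = 8.617×10⁻⁵ × 1110 K = 0.095649 eV.
Eᵢ/kT = 0, 1.0664, 1.7669, 2.9587, 4.4224.
Z = Σ e^(−Eᵢ/kT) = e^(−0) + e^(−1.0664) + e^(−1.7669) + e^(−2.9587) + e^(−4.4224) = 1.0000 + 0.34425 + 0.17086 + 0.051886 + 0.012005 = 1.5790.
⟨E⟩ = Σ EᵢPᵢ = 0.053040 eV.
S/k_B = ln Z + ⟨E⟩/kT = ln(1.5790) + 0.053040/0.095649 = 0.45679 + 0.55453 = 1.01.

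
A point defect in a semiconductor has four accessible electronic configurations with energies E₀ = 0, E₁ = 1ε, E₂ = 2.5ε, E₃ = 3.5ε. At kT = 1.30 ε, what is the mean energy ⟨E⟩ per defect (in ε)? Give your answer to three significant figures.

Eᵢ/kT = 0, 0.76923, 1.9231, 2.6923.
Z = Σ e^(−Eᵢ/kT) = e^(−0) + e^(−0.76923) + e^(−1.9231) + e^(−2.6923) = 1.0000 + 0.46337 + 0.14615 + 0.067725 = 1.6772.
⟨E⟩ = Σ Eᵢ e^(−Eᵢ/kT) / Z = (0·1.0000 + 1·0.46337 + 2.5·0.14615 + 3.5·0.067725) / 1.6772 = 0.635 ε.

0.635 ε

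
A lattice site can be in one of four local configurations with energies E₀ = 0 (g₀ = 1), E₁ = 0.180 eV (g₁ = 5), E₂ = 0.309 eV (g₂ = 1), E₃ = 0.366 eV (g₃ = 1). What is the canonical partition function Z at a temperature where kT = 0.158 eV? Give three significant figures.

Z = 2.84

Eᵢ/kT = 0, 1.1392, 1.9557, 2.3165.
Z = Σ gᵢe^(−Eᵢ/kT) = 1·e^(−0) + 5·e^(−1.1392) + 1·e^(−1.9557) + 1·e^(−2.3165) = 1.0000 + 1.6004 + 0.14147 + 0.098618 = 2.8405.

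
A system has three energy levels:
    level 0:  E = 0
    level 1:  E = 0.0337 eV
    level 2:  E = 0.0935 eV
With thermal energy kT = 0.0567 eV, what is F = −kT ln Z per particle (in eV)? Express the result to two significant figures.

Eᵢ/kT = 0, 0.5944, 1.649.
Z = Σ e^(−Eᵢ/kT) = e^(−0) + e^(−0.5944) + e^(−1.649) = 1.000 + 0.5519 + 0.1922 = 1.744.
F = −kT ln Z = −0.0567 × ln(1.744) = −0.0567 × 0.5562 = -0.032 eV.

-0.032 eV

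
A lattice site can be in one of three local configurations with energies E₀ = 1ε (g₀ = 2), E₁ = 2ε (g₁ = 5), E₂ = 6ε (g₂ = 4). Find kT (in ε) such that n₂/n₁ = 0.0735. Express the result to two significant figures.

n₂/n₁ = (g₂/g₁) exp[−(E₂−E₁)/kT] = 0.0735.
⇒ (E₂−E₁)/kT = ln((4/5)/0.0735) = ln(10.88) = 2.387.
kT = 4ε / 2.387 = 1.7 ε.

1.7 ε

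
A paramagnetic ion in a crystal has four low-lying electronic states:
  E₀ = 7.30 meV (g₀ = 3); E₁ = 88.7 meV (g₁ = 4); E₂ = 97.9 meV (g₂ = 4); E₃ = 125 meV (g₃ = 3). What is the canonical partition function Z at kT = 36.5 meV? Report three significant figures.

Eᵢ/kT = 0.20000, 2.4301, 2.6822, 3.4247.
Z = Σ gᵢe^(−Eᵢ/kT) = 3·e^(−0.20000) + 4·e^(−2.4301) + 4·e^(−2.6822) + 3·e^(−3.4247) = 2.4562 + 0.35211 + 0.27365 + 0.097677 = 3.1796.

Z = 3.18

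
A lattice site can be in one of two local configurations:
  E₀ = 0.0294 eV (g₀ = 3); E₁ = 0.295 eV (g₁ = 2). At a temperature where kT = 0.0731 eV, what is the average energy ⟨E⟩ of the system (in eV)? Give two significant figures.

0.034 eV

Eᵢ/kT = 0.4022, 4.036.
Z = Σ gᵢe^(−Eᵢ/kT) = 3·e^(−0.4022) + 2·e^(−4.036) = 2.007 + 0.03534 = 2.042.
⟨E⟩ = Σ Eᵢ gᵢe^(−Eᵢ/kT) / Z = (0.0294·2.007 + 0.295·0.03534) / 2.042 = 0.034 eV.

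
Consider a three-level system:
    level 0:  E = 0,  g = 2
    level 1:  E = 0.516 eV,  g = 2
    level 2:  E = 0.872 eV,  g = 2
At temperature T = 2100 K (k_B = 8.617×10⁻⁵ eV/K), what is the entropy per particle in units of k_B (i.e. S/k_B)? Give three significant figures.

k_BT = 8.617×10⁻⁵ × 2100 K = 0.18096 eV.
Eᵢ/kT = 0, 2.8515, 4.8187.
Z = Σ gᵢe^(−Eᵢ/kT) = 2·e^(−0) + 2·e^(−2.8515) + 2·e^(−4.8187) = 2.0000 + 0.11552 + 0.016155 = 2.1317.
⟨E⟩ = Σ EᵢPᵢ = 0.034571 eV.
S/k_B = ln Z + ⟨E⟩/kT = ln(2.1317) + 0.034571/0.18096 = 0.75692 + 0.19104 = 0.948.

0.948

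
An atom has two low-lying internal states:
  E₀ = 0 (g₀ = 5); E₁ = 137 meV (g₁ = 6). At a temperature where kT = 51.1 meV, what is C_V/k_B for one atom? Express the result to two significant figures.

0.50

Eᵢ/kT = 0, 2.681.
Z = Σ gᵢe^(−Eᵢ/kT) = 5·e^(−0) + 6·e^(−2.681) = 5.000 + 0.4110 = 5.411.
⟨E⟩ = 10.41 meV, ⟨E²⟩ = 1426 meV².
C_V/k_B = (⟨E²⟩ − ⟨E⟩²)/(kT)² = (1426 − 108.4)/2611 = 0.50.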